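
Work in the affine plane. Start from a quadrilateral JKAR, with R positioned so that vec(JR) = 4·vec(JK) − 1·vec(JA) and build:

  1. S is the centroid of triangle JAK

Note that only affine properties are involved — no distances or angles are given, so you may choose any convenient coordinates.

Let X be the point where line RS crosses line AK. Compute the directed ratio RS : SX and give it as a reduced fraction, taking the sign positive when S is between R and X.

Work in coordinates with J = (0, 0), K = (1, 0), A = (0, 1), R = (4, -1).
1. S is the centroid of triangle JAK ⇒ S = (1/3, 1/3)
line RS meets AK at X = (6/7, 1/7)
S = R + t·(X−R) with t = 7/6, so RS:SX = 7/6:-1/6

RS:SX = -7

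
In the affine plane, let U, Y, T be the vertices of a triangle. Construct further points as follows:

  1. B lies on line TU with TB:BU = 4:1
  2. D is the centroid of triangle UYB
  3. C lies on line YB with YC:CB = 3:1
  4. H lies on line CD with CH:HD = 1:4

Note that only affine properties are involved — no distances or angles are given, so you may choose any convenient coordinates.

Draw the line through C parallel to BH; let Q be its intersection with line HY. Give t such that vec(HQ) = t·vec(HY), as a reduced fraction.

t = 1/4

Choose coordinates U = (0, 0), Y = (1, 0), T = (0, 1).
1. B lies on line TU with TB:BU = 4:1 ⇒ B = (0, 1/5)
2. D is the centroid of triangle UYB ⇒ D = (1/3, 1/15)
3. C lies on line YB with YC:CB = 3:1 ⇒ C = (1/4, 3/20)
4. H lies on line CD with CH:HD = 1:4 ⇒ H = (4/15, 2/15)
through C parallel to BH: direction (4/15, -1/15); meets HY at Q = (9/20, 1/10)
Q = H + t·(Y−H) with t = 1/4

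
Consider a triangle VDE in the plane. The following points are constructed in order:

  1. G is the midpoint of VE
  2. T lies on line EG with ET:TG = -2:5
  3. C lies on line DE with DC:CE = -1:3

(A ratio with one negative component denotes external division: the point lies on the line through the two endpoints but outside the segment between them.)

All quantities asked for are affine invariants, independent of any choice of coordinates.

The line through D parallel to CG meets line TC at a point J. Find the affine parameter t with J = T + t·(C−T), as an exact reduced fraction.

t = 4/5

Assign V = (0, 0), D = (1, 0), E = (0, 1) — the answer is frame-independent, so this choice is without loss of generality.
1. G is the midpoint of VE ⇒ G = (0, 1/2)
2. T lies on line EG with ET:TG = -2:5 ⇒ T = (0, 4/3)
3. C lies on line DE with DC:CE = -1:3 ⇒ C = (3/2, -1/2)
through D parallel to CG: direction (-3/2, 1); meets TC at J = (6/5, -2/15)
J = T + t·(C−T) with t = 4/5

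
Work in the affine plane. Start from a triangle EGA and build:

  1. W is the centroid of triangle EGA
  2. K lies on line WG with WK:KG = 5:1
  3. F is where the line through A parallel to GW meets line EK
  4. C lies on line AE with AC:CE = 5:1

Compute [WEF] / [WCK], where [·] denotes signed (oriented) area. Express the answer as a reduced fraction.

Set E = (0, 0), G = (1, 0), A = (0, 1); any affine frame gives the same invariant.
1. W is the centroid of triangle EGA ⇒ W = (1/3, 1/3)
2. K lies on line WG with WK:KG = 5:1 ⇒ K = (8/9, 1/18)
3. F is where the line through A parallel to GW meets line EK ⇒ F = (16/9, 1/9)
4. C lies on line AE with AC:CE = 5:1 ⇒ C = (0, 1/6)
2·[WEF] = 5/9, 2·[WCK] = 5/27
[WEF]:[WCK] = 5/9:5/27 = 3

[WEF]:[WCK] = 3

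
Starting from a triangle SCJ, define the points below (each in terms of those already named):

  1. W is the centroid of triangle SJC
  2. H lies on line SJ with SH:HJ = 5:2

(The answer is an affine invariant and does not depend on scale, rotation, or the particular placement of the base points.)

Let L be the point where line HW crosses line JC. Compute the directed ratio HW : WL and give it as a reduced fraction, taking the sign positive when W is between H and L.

HW:WL = -1/7

Choose coordinates S = (0, 0), C = (1, 0), J = (0, 1).
1. W is the centroid of triangle SJC ⇒ W = (1/3, 1/3)
2. H lies on line SJ with SH:HJ = 5:2 ⇒ H = (0, 5/7)
line HW meets JC at L = (-2, 3)
W = H + t·(L−H) with t = -1/6, so HW:WL = -1/6:7/6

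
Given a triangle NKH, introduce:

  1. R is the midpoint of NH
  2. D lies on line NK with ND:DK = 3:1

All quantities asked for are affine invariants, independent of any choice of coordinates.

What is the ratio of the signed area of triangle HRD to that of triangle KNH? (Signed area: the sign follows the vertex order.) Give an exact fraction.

[HRD]:[KNH] = -3/8

Work in coordinates with N = (0, 0), K = (1, 0), H = (0, 1).
1. R is the midpoint of NH ⇒ R = (0, 1/2)
2. D lies on line NK with ND:DK = 3:1 ⇒ D = (3/4, 0)
2·[HRD] = 3/8, 2·[KNH] = -1
[HRD]:[KNH] = 3/8:-1 = -3/8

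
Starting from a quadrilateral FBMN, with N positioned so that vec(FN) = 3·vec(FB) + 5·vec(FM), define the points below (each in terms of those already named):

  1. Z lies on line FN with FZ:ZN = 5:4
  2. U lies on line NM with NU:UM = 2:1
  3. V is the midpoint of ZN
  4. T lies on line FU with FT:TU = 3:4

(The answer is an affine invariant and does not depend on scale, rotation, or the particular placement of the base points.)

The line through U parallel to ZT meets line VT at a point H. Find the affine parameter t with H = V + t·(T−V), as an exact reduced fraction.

Assign F = (0, 0), B = (1, 0), M = (0, 1), N = (3, 5) — the answer is frame-independent, so this choice is without loss of generality.
1. Z lies on line FN with FZ:ZN = 5:4 ⇒ Z = (5/3, 25/9)
2. U lies on line NM with NU:UM = 2:1 ⇒ U = (1, 7/3)
3. V is the midpoint of ZN ⇒ V = (7/3, 35/9)
4. T lies on line FU with FT:TU = 3:4 ⇒ T = (3/7, 1)
through U parallel to ZT: direction (-26/21, -16/9); meets VT at H = (61/9, 287/27)
H = V + t·(T−V) with t = -7/3

t = -7/3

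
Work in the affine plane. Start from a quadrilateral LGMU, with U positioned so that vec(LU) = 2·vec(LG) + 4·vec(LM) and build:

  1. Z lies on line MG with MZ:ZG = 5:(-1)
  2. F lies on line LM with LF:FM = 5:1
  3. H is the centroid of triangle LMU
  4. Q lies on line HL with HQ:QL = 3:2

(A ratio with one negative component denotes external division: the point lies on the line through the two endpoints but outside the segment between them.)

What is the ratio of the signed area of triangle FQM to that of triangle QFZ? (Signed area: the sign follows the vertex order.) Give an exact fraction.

[FQM]:[QFZ] = 16/29

Assign L = (0, 0), G = (1, 0), M = (0, 1), U = (2, 4) — the answer is frame-independent, so this choice is without loss of generality.
1. Z lies on line MG with MZ:ZG = 5:(-1) ⇒ Z = (5/4, -1/4)
2. F lies on line LM with LF:FM = 5:1 ⇒ F = (0, 5/6)
3. H is the centroid of triangle LMU ⇒ H = (2/3, 5/3)
4. Q lies on line HL with HQ:QL = 3:2 ⇒ Q = (4/15, 2/3)
2·[FQM] = 2/45, 2·[QFZ] = 29/360
[FQM]:[QFZ] = 2/45:29/360 = 16/29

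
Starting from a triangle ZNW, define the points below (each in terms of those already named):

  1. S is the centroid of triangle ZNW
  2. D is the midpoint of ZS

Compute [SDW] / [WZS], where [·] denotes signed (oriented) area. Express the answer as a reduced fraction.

Set Z = (0, 0), N = (1, 0), W = (0, 1); any affine frame gives the same invariant.
1. S is the centroid of triangle ZNW ⇒ S = (1/3, 1/3)
2. D is the midpoint of ZS ⇒ D = (1/6, 1/6)
2·[SDW] = -1/6, 2·[WZS] = 1/3
[SDW]:[WZS] = -1/6:1/3 = -1/2

[SDW]:[WZS] = -1/2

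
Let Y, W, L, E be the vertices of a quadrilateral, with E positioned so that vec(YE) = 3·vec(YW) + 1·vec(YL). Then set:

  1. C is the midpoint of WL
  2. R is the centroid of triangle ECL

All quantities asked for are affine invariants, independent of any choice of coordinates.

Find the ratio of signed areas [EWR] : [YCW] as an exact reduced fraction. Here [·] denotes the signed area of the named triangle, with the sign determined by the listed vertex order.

Choose coordinates Y = (0, 0), W = (1, 0), L = (0, 1), E = (3, 1).
1. C is the midpoint of WL ⇒ C = (1/2, 1/2)
2. R is the centroid of triangle ECL ⇒ R = (7/6, 5/6)
2·[EWR] = -3/2, 2·[YCW] = -1/2
[EWR]:[YCW] = -3/2:-1/2 = 3

[EWR]:[YCW] = 3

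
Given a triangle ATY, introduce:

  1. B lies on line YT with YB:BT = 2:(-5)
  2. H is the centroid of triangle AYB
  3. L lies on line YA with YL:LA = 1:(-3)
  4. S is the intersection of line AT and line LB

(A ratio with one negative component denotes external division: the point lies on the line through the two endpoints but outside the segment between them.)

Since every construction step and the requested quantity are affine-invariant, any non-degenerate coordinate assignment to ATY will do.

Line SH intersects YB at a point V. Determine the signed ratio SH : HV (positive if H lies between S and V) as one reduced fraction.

SH:HV = -16

Choose coordinates A = (0, 0), T = (1, 0), Y = (0, 1).
1. B lies on line YT with YB:BT = 2:(-5) ⇒ B = (-2/3, 5/3)
2. H is the centroid of triangle AYB ⇒ H = (-2/9, 8/9)
3. L lies on line YA with YL:LA = 1:(-3) ⇒ L = (0, 3/2)
4. S is the intersection of line AT and line LB ⇒ S = (6, 0)
line SH meets YB at V = (1/6, 5/6)
H = S + t·(V−S) with t = 16/15, so SH:HV = 16/15:-1/15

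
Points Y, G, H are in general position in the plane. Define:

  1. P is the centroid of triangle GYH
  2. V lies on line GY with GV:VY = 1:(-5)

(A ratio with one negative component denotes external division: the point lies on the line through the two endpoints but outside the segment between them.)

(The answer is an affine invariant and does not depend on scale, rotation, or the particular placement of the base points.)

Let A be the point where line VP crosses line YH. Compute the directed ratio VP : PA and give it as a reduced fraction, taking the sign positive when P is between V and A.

Assign Y = (0, 0), G = (1, 0), H = (0, 1) — the answer is frame-independent, so this choice is without loss of generality.
1. P is the centroid of triangle GYH ⇒ P = (1/3, 1/3)
2. V lies on line GY with GV:VY = 1:(-5) ⇒ V = (5/4, 0)
line VP meets YH at A = (0, 5/11)
P = V + t·(A−V) with t = 11/15, so VP:PA = 11/15:4/15

VP:PA = 11/4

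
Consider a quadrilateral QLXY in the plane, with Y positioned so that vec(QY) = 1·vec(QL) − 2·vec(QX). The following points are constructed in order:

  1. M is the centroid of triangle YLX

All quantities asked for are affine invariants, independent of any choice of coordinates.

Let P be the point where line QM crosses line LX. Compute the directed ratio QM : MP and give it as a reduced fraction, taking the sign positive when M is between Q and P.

QM:MP = 1/2

Choose coordinates Q = (0, 0), L = (1, 0), X = (0, 1), Y = (1, -2).
1. M is the centroid of triangle YLX ⇒ M = (2/3, -1/3)
line QM meets LX at P = (2, -1)
M = Q + t·(P−Q) with t = 1/3, so QM:MP = 1/3:2/3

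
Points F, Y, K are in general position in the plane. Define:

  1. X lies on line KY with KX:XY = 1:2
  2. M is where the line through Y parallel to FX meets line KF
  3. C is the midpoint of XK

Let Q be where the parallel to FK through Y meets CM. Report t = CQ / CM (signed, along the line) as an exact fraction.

t = -5

Work in coordinates with F = (0, 0), Y = (1, 0), K = (0, 1).
1. X lies on line KY with KX:XY = 1:2 ⇒ X = (1/3, 2/3)
2. M is where the line through Y parallel to FX meets line KF ⇒ M = (0, -2)
3. C is the midpoint of XK ⇒ C = (1/6, 5/6)
through Y parallel to FK: direction (0, 1); meets CM at Q = (1, 15)
Q = C + t·(M−C) with t = -5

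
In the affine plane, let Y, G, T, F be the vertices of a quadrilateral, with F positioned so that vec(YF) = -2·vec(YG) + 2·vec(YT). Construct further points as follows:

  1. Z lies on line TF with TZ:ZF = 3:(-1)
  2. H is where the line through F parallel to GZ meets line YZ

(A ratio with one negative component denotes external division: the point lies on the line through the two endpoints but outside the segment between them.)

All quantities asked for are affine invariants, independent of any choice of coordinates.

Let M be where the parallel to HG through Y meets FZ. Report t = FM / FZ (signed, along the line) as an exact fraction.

t = 32/7

Work in coordinates with Y = (0, 0), G = (1, 0), T = (0, 1), F = (-2, 2).
1. Z lies on line TF with TZ:ZF = 3:(-1) ⇒ Z = (-3, 5/2)
2. H is where the line through F parallel to GZ meets line YZ ⇒ H = (-18/5, 3)
through Y parallel to HG: direction (23/5, -3); meets FZ at M = (-46/7, 30/7)
M = F + t·(Z−F) with t = 32/7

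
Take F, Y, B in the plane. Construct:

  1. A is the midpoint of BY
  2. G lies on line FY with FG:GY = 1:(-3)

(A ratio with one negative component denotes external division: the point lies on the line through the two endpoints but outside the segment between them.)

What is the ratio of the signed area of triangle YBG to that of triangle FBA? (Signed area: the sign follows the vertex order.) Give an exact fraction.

Choose coordinates F = (0, 0), Y = (1, 0), B = (0, 1).
1. A is the midpoint of BY ⇒ A = (1/2, 1/2)
2. G lies on line FY with FG:GY = 1:(-3) ⇒ G = (-1/2, 0)
2·[YBG] = 3/2, 2·[FBA] = -1/2
[YBG]:[FBA] = 3/2:-1/2 = -3

[YBG]:[FBA] = -3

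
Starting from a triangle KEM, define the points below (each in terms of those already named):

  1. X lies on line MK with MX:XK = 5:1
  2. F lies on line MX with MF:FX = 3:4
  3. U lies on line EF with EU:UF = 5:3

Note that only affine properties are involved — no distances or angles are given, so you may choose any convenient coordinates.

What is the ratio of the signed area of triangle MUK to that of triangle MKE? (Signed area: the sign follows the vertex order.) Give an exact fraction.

[MUK]:[MKE] = -3/8

Choose coordinates K = (0, 0), E = (1, 0), M = (0, 1).
1. X lies on line MK with MX:XK = 5:1 ⇒ X = (0, 1/6)
2. F lies on line MX with MF:FX = 3:4 ⇒ F = (0, 9/14)
3. U lies on line EF with EU:UF = 5:3 ⇒ U = (3/8, 45/112)
2·[MUK] = -3/8, 2·[MKE] = 1
[MUK]:[MKE] = -3/8:1 = -3/8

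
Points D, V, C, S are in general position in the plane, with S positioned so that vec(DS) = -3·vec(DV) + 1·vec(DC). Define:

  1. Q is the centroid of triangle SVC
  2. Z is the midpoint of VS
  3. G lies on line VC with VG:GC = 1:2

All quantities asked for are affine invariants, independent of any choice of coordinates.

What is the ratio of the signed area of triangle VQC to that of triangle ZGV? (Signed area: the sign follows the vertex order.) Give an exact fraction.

Assign D = (0, 0), V = (1, 0), C = (0, 1), S = (-3, 1) — the answer is frame-independent, so this choice is without loss of generality.
1. Q is the centroid of triangle SVC ⇒ Q = (-2/3, 2/3)
2. Z is the midpoint of VS ⇒ Z = (-1, 1/2)
3. G lies on line VC with VG:GC = 1:2 ⇒ G = (2/3, 1/3)
2·[VQC] = -1, 2·[ZGV] = -1/2
[VQC]:[ZGV] = -1:-1/2 = 2

[VQC]:[ZGV] = 2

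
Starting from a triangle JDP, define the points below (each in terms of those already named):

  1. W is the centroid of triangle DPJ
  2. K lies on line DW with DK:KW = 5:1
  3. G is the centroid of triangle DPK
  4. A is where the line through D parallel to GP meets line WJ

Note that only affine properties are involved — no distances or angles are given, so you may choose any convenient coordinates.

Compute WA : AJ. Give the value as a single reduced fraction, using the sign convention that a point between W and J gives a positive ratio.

Choose coordinates J = (0, 0), D = (1, 0), P = (0, 1).
1. W is the centroid of triangle DPJ ⇒ W = (1/3, 1/3)
2. K lies on line DW with DK:KW = 5:1 ⇒ K = (4/9, 5/18)
3. G is the centroid of triangle DPK ⇒ G = (13/27, 23/54)
4. A is where the line through D parallel to GP meets line WJ ⇒ A = (31/57, 31/57)
A = W + t·(J−W) with t = -12/19, so WA:AJ = t:(1−t) = -12/19:31/19

WA:AJ = -12/31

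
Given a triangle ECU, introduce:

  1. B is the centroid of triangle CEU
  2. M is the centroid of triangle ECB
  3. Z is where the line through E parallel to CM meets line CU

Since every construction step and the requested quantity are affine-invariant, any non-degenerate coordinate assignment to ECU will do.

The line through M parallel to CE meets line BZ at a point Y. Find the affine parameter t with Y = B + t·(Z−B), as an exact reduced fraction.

Set E = (0, 0), C = (1, 0), U = (0, 1); any affine frame gives the same invariant.
1. B is the centroid of triangle CEU ⇒ B = (1/3, 1/3)
2. M is the centroid of triangle ECB ⇒ M = (4/9, 1/9)
3. Z is where the line through E parallel to CM meets line CU ⇒ Z = (5/4, -1/4)
through M parallel to CE: direction (-1, 0); meets BZ at Y = (43/63, 1/9)
Y = B + t·(Z−B) with t = 8/21

t = 8/21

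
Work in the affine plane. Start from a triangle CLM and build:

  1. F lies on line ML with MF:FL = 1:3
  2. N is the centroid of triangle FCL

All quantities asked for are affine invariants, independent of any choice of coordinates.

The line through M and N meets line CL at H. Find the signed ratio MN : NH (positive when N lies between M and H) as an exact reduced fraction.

MN:NH = 3

Choose coordinates C = (0, 0), L = (1, 0), M = (0, 1).
1. F lies on line ML with MF:FL = 1:3 ⇒ F = (1/4, 3/4)
2. N is the centroid of triangle FCL ⇒ N = (5/12, 1/4)
line MN meets CL at H = (5/9, 0)
N = M + t·(H−M) with t = 3/4, so MN:NH = 3/4:1/4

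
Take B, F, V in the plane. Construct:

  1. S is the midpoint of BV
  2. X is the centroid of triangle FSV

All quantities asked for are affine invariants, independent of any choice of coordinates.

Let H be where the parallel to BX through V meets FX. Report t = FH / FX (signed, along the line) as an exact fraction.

Set B = (0, 0), F = (1, 0), V = (0, 1); any affine frame gives the same invariant.
1. S is the midpoint of BV ⇒ S = (0, 1/2)
2. X is the centroid of triangle FSV ⇒ X = (1/3, 1/2)
through V parallel to BX: direction (1/3, 1/2); meets FX at H = (-1/9, 5/6)
H = F + t·(X−F) with t = 5/3

t = 5/3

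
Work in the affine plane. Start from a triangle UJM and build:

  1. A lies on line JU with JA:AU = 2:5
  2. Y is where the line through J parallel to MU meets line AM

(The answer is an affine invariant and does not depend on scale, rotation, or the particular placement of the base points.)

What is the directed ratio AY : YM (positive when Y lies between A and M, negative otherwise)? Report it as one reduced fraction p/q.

Set U = (0, 0), J = (1, 0), M = (0, 1); any affine frame gives the same invariant.
1. A lies on line JU with JA:AU = 2:5 ⇒ A = (5/7, 0)
2. Y is where the line through J parallel to MU meets line AM ⇒ Y = (1, -2/5)
Y = A + t·(M−A) with t = -2/5, so AY:YM = t:(1−t) = -2/5:7/5

AY:YM = -2/7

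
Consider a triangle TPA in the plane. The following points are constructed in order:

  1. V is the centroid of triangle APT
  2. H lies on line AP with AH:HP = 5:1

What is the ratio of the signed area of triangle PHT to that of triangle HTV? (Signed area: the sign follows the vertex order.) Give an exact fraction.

Choose coordinates T = (0, 0), P = (1, 0), A = (0, 1).
1. V is the centroid of triangle APT ⇒ V = (1/3, 1/3)
2. H lies on line AP with AH:HP = 5:1 ⇒ H = (5/6, 1/6)
2·[PHT] = 1/6, 2·[HTV] = -2/9
[PHT]:[HTV] = 1/6:-2/9 = -3/4

[PHT]:[HTV] = -3/4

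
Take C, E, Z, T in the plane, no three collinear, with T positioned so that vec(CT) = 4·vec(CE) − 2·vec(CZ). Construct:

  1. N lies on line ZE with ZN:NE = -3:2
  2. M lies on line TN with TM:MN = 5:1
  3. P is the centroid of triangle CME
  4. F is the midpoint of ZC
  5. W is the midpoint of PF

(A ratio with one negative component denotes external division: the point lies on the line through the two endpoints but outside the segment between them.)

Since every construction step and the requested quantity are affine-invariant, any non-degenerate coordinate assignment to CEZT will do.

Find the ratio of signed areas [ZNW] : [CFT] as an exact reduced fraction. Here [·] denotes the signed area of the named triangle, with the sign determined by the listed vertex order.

Work in coordinates with C = (0, 0), E = (1, 0), Z = (0, 1), T = (4, -2).
1. N lies on line ZE with ZN:NE = -3:2 ⇒ N = (3, -2)
2. M lies on line TN with TM:MN = 5:1 ⇒ M = (19/6, -2)
3. P is the centroid of triangle CME ⇒ P = (25/18, -2/3)
4. F is the midpoint of ZC ⇒ F = (0, 1/2)
5. W is the midpoint of PF ⇒ W = (25/36, -1/12)
2·[ZNW] = -7/6, 2·[CFT] = -2
[ZNW]:[CFT] = -7/6:-2 = 7/12

[ZNW]:[CFT] = 7/12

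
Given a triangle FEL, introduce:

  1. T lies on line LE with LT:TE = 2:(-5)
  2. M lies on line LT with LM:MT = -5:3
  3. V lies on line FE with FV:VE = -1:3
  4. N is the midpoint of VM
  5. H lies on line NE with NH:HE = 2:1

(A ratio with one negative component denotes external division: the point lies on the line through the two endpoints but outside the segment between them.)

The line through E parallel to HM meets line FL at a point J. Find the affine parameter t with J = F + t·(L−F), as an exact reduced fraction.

Set F = (0, 0), E = (1, 0), L = (0, 1); any affine frame gives the same invariant.
1. T lies on line LE with LT:TE = 2:(-5) ⇒ T = (-2/3, 5/3)
2. M lies on line LT with LM:MT = -5:3 ⇒ M = (-5/3, 8/3)
3. V lies on line FE with FV:VE = -1:3 ⇒ V = (-1/2, 0)
4. N is the midpoint of VM ⇒ N = (-13/12, 4/3)
5. H lies on line NE with NH:HE = 2:1 ⇒ H = (11/36, 4/9)
through E parallel to HM: direction (-71/36, 20/9); meets FL at J = (0, 80/71)
J = F + t·(L−F) with t = 80/71

t = 80/71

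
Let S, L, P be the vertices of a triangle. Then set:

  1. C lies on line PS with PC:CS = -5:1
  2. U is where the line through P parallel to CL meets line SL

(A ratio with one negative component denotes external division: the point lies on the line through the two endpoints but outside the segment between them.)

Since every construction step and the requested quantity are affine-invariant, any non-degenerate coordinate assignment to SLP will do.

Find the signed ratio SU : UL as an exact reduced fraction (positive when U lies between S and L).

SU:UL = -4/5

Set S = (0, 0), L = (1, 0), P = (0, 1); any affine frame gives the same invariant.
1. C lies on line PS with PC:CS = -5:1 ⇒ C = (0, -1/4)
2. U is where the line through P parallel to CL meets line SL ⇒ U = (-4, 0)
U = S + t·(L−S) with t = -4, so SU:UL = t:(1−t) = -4:5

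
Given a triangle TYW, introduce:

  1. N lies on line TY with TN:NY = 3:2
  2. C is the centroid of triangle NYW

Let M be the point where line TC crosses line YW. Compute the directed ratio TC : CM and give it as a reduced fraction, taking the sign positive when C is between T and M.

Set T = (0, 0), Y = (1, 0), W = (0, 1); any affine frame gives the same invariant.
1. N lies on line TY with TN:NY = 3:2 ⇒ N = (3/5, 0)
2. C is the centroid of triangle NYW ⇒ C = (8/15, 1/3)
line TC meets YW at M = (8/13, 5/13)
C = T + t·(M−T) with t = 13/15, so TC:CM = 13/15:2/15

TC:CM = 13/2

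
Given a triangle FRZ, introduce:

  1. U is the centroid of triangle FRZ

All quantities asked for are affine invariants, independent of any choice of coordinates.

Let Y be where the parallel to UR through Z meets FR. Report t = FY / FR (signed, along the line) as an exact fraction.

Assign F = (0, 0), R = (1, 0), Z = (0, 1) — the answer is frame-independent, so this choice is without loss of generality.
1. U is the centroid of triangle FRZ ⇒ U = (1/3, 1/3)
through Z parallel to UR: direction (2/3, -1/3); meets FR at Y = (2, 0)
Y = F + t·(R−F) with t = 2

t = 2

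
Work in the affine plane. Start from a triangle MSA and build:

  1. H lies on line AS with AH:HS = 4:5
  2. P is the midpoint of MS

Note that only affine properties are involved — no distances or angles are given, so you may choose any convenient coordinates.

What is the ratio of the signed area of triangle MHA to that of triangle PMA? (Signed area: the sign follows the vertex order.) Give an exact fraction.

Choose coordinates M = (0, 0), S = (1, 0), A = (0, 1).
1. H lies on line AS with AH:HS = 4:5 ⇒ H = (4/9, 5/9)
2. P is the midpoint of MS ⇒ P = (1/2, 0)
2·[MHA] = 4/9, 2·[PMA] = -1/2
[MHA]:[PMA] = 4/9:-1/2 = -8/9

[MHA]:[PMA] = -8/9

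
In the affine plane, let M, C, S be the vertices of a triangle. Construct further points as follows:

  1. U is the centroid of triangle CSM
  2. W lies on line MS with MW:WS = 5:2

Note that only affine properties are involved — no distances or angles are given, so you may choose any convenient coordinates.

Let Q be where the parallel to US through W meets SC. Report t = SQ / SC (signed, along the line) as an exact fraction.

t = -2/7

Choose coordinates M = (0, 0), C = (1, 0), S = (0, 1).
1. U is the centroid of triangle CSM ⇒ U = (1/3, 1/3)
2. W lies on line MS with MW:WS = 5:2 ⇒ W = (0, 5/7)
through W parallel to US: direction (-1/3, 2/3); meets SC at Q = (-2/7, 9/7)
Q = S + t·(C−S) with t = -2/7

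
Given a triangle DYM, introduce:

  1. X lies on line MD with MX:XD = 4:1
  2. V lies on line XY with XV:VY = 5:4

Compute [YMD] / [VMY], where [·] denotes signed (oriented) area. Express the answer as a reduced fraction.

Work in coordinates with D = (0, 0), Y = (1, 0), M = (0, 1).
1. X lies on line MD with MX:XD = 4:1 ⇒ X = (0, 1/5)
2. V lies on line XY with XV:VY = 5:4 ⇒ V = (5/9, 4/45)
2·[YMD] = 1, 2·[VMY] = -16/45
[YMD]:[VMY] = 1:-16/45 = -45/16

[YMD]:[VMY] = -45/16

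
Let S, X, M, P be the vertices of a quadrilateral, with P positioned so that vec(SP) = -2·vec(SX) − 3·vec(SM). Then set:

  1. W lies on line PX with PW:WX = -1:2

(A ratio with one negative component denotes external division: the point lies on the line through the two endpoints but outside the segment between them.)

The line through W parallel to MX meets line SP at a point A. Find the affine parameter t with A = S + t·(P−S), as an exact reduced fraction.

Choose coordinates S = (0, 0), X = (1, 0), M = (0, 1), P = (-2, -3).
1. W lies on line PX with PW:WX = -1:2 ⇒ W = (-5, -6)
through W parallel to MX: direction (1, -1); meets SP at A = (-22/5, -33/5)
A = S + t·(P−S) with t = 11/5

t = 11/5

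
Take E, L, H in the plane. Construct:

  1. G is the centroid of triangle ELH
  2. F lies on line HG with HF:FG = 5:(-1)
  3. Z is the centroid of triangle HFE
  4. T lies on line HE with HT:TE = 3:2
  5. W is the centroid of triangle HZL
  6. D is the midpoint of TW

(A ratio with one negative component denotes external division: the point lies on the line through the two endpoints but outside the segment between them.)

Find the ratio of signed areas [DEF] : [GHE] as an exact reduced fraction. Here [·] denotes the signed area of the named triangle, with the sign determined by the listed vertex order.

Set E = (0, 0), L = (1, 0), H = (0, 1); any affine frame gives the same invariant.
1. G is the centroid of triangle ELH ⇒ G = (1/3, 1/3)
2. F lies on line HG with HF:FG = 5:(-1) ⇒ F = (5/12, 1/6)
3. Z is the centroid of triangle HFE ⇒ Z = (5/36, 7/18)
4. T lies on line HE with HT:TE = 3:2 ⇒ T = (0, 2/5)
5. W is the centroid of triangle HZL ⇒ W = (41/108, 25/54)
6. D is the midpoint of TW ⇒ D = (41/216, 233/540)
2·[DEF] = 4/27, 2·[GHE] = 1/3
[DEF]:[GHE] = 4/27:1/3 = 4/9

[DEF]:[GHE] = 4/9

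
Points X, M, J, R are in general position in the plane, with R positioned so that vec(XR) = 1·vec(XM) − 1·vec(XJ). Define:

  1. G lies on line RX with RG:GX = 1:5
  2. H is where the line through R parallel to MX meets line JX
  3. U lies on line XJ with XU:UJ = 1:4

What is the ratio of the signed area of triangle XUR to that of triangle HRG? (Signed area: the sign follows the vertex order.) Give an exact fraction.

[XUR]:[HRG] = -6/5

Work in coordinates with X = (0, 0), M = (1, 0), J = (0, 1), R = (1, -1).
1. G lies on line RX with RG:GX = 1:5 ⇒ G = (5/6, -5/6)
2. H is where the line through R parallel to MX meets line JX ⇒ H = (0, -1)
3. U lies on line XJ with XU:UJ = 1:4 ⇒ U = (0, 1/5)
2·[XUR] = -1/5, 2·[HRG] = 1/6
[XUR]:[HRG] = -1/5:1/6 = -6/5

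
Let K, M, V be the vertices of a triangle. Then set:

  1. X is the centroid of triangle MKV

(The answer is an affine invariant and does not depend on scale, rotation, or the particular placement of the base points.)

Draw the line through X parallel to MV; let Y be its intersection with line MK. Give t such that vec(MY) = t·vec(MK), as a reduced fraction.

t = 1/3

Assign K = (0, 0), M = (1, 0), V = (0, 1) — the answer is frame-independent, so this choice is without loss of generality.
1. X is the centroid of triangle MKV ⇒ X = (1/3, 1/3)
through X parallel to MV: direction (-1, 1); meets MK at Y = (2/3, 0)
Y = M + t·(K−M) with t = 1/3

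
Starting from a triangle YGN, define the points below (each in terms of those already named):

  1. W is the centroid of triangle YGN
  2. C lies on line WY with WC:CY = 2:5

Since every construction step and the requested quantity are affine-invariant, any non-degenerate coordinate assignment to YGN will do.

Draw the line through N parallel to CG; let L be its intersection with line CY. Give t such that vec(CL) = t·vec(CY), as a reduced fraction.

Work in coordinates with Y = (0, 0), G = (1, 0), N = (0, 1).
1. W is the centroid of triangle YGN ⇒ W = (1/3, 1/3)
2. C lies on line WY with WC:CY = 2:5 ⇒ C = (5/21, 5/21)
through N parallel to CG: direction (16/21, -5/21); meets CY at L = (16/21, 16/21)
L = C + t·(Y−C) with t = -11/5

t = -11/5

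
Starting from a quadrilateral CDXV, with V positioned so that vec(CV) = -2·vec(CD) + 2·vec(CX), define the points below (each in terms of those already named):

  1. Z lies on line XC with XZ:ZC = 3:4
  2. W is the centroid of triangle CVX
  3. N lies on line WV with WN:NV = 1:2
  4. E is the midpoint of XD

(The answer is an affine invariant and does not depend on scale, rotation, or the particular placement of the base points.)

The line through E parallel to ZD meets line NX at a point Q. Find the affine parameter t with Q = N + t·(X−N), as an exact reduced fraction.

t = 11/38

Assign C = (0, 0), D = (1, 0), X = (0, 1), V = (-2, 2) — the answer is frame-independent, so this choice is without loss of generality.
1. Z lies on line XC with XZ:ZC = 3:4 ⇒ Z = (0, 4/7)
2. W is the centroid of triangle CVX ⇒ W = (-2/3, 1)
3. N lies on line WV with WN:NV = 1:2 ⇒ N = (-10/9, 4/3)
4. E is the midpoint of XD ⇒ E = (1/2, 1/2)
through E parallel to ZD: direction (1, -4/7); meets NX at Q = (-15/19, 47/38)
Q = N + t·(X−N) with t = 11/38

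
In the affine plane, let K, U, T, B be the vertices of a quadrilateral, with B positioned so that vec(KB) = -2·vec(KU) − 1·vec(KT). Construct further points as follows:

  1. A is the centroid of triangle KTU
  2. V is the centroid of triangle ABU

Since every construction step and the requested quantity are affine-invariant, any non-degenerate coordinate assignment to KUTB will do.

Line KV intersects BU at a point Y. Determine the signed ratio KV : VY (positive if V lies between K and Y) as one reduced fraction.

Work in coordinates with K = (0, 0), U = (1, 0), T = (0, 1), B = (-2, -1).
1. A is the centroid of triangle KTU ⇒ A = (1/3, 1/3)
2. V is the centroid of triangle ABU ⇒ V = (-2/9, -2/9)
line KV meets BU at Y = (-1/2, -1/2)
V = K + t·(Y−K) with t = 4/9, so KV:VY = 4/9:5/9

KV:VY = 4/5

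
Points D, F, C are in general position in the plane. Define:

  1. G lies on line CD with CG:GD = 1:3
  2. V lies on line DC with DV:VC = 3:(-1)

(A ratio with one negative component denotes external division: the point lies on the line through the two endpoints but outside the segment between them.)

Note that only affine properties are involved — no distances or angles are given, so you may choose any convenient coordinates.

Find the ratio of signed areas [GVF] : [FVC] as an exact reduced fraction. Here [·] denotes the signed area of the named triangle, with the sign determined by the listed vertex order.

Set D = (0, 0), F = (1, 0), C = (0, 1); any affine frame gives the same invariant.
1. G lies on line CD with CG:GD = 1:3 ⇒ G = (0, 3/4)
2. V lies on line DC with DV:VC = 3:(-1) ⇒ V = (0, 3/2)
2·[GVF] = -3/4, 2·[FVC] = 1/2
[GVF]:[FVC] = -3/4:1/2 = -3/2

[GVF]:[FVC] = -3/2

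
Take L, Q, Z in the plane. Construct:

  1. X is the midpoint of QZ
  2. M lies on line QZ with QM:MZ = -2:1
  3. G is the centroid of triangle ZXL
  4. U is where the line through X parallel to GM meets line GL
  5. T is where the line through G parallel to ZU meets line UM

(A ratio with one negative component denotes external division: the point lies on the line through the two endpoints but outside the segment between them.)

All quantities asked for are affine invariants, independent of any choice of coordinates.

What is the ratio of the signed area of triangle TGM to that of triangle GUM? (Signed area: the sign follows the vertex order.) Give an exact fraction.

Choose coordinates L = (0, 0), Q = (1, 0), Z = (0, 1).
1. X is the midpoint of QZ ⇒ X = (1/2, 1/2)
2. M lies on line QZ with QM:MZ = -2:1 ⇒ M = (-1, 2)
3. G is the centroid of triangle ZXL ⇒ G = (1/6, 1/2)
4. U is where the line through X parallel to GM meets line GL ⇒ U = (4/15, 4/5)
5. T is where the line through G parallel to ZU meets line UM ⇒ T = (13/6, -1)
2·[TGM] = -5/4, 2·[GUM] = 1/2
[TGM]:[GUM] = -5/4:1/2 = -5/2

[TGM]:[GUM] = -5/2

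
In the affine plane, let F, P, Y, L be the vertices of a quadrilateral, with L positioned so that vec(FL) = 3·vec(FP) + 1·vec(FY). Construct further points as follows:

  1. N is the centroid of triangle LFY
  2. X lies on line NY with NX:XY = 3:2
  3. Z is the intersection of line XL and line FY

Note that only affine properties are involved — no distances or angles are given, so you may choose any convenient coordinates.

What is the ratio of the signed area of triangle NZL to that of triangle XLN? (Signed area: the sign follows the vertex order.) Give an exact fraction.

Choose coordinates F = (0, 0), P = (1, 0), Y = (0, 1), L = (3, 1).
1. N is the centroid of triangle LFY ⇒ N = (1, 2/3)
2. X lies on line NY with NX:XY = 3:2 ⇒ X = (2/5, 13/15)
3. Z is the intersection of line XL and line FY ⇒ Z = (0, 11/13)
2·[NZL] = -9/13, 2·[XLN] = -3/5
[NZL]:[XLN] = -9/13:-3/5 = 15/13

[NZL]:[XLN] = 15/13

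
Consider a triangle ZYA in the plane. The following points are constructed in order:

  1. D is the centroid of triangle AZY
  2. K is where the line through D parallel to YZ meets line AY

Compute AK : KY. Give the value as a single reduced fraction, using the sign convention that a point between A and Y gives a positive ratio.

AK:KY = 2

Assign Z = (0, 0), Y = (1, 0), A = (0, 1) — the answer is frame-independent, so this choice is without loss of generality.
1. D is the centroid of triangle AZY ⇒ D = (1/3, 1/3)
2. K is where the line through D parallel to YZ meets line AY ⇒ K = (2/3, 1/3)
K = A + t·(Y−A) with t = 2/3, so AK:KY = t:(1−t) = 2/3:1/3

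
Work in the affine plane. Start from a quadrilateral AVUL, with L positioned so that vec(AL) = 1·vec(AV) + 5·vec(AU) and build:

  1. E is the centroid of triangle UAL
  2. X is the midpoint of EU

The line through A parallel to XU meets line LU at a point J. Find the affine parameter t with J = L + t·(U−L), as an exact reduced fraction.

t = 2

Work in coordinates with A = (0, 0), V = (1, 0), U = (0, 1), L = (1, 5).
1. E is the centroid of triangle UAL ⇒ E = (1/3, 2)
2. X is the midpoint of EU ⇒ X = (1/6, 3/2)
through A parallel to XU: direction (-1/6, -1/2); meets LU at J = (-1, -3)
J = L + t·(U−L) with t = 2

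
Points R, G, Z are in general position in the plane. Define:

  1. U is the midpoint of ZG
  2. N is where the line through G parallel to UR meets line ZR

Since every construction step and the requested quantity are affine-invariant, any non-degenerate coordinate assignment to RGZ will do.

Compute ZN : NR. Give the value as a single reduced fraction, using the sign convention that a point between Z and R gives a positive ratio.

Assign R = (0, 0), G = (1, 0), Z = (0, 1) — the answer is frame-independent, so this choice is without loss of generality.
1. U is the midpoint of ZG ⇒ U = (1/2, 1/2)
2. N is where the line through G parallel to UR meets line ZR ⇒ N = (0, -1)
N = Z + t·(R−Z) with t = 2, so ZN:NR = t:(1−t) = 2:-1

ZN:NR = -2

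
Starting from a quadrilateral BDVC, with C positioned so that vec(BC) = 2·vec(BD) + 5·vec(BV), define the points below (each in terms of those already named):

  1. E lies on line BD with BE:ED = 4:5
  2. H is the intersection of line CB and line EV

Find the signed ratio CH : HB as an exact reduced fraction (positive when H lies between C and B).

CH:HB = 17/2

Choose coordinates B = (0, 0), D = (1, 0), V = (0, 1), C = (2, 5).
1. E lies on line BD with BE:ED = 4:5 ⇒ E = (4/9, 0)
2. H is the intersection of line CB and line EV ⇒ H = (4/19, 10/19)
H = C + t·(B−C) with t = 17/19, so CH:HB = t:(1−t) = 17/19:2/19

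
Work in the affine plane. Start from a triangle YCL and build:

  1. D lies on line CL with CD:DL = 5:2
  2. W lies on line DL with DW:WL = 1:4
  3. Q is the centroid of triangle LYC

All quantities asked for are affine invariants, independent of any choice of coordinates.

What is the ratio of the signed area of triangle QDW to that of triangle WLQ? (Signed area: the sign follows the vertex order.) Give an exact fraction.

Assign Y = (0, 0), C = (1, 0), L = (0, 1) — the answer is frame-independent, so this choice is without loss of generality.
1. D lies on line CL with CD:DL = 5:2 ⇒ D = (2/7, 5/7)
2. W lies on line DL with DW:WL = 1:4 ⇒ W = (8/35, 27/35)
3. Q is the centroid of triangle LYC ⇒ Q = (1/3, 1/3)
2·[QDW] = 2/105, 2·[WLQ] = 8/105
[QDW]:[WLQ] = 2/105:8/105 = 1/4

[QDW]:[WLQ] = 1/4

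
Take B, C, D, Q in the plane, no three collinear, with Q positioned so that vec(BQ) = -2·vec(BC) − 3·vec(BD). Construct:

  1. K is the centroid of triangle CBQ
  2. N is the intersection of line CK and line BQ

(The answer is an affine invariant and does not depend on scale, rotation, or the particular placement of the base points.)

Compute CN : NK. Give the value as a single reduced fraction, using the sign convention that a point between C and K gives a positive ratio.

Choose coordinates B = (0, 0), C = (1, 0), D = (0, 1), Q = (-2, -3).
1. K is the centroid of triangle CBQ ⇒ K = (-1/3, -1)
2. N is the intersection of line CK and line BQ ⇒ N = (-1, -3/2)
N = C + t·(K−C) with t = 3/2, so CN:NK = t:(1−t) = 3/2:-1/2

CN:NK = -3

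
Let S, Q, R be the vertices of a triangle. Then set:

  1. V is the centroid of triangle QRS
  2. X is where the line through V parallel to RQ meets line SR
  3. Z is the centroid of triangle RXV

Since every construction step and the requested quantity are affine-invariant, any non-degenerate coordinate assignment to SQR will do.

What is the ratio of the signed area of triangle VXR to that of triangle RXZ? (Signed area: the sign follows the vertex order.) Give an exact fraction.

[VXR]:[RXZ] = -3

Assign S = (0, 0), Q = (1, 0), R = (0, 1) — the answer is frame-independent, so this choice is without loss of generality.
1. V is the centroid of triangle QRS ⇒ V = (1/3, 1/3)
2. X is where the line through V parallel to RQ meets line SR ⇒ X = (0, 2/3)
3. Z is the centroid of triangle RXV ⇒ Z = (1/9, 2/3)
2·[VXR] = -1/9, 2·[RXZ] = 1/27
[VXR]:[RXZ] = -1/9:1/27 = -3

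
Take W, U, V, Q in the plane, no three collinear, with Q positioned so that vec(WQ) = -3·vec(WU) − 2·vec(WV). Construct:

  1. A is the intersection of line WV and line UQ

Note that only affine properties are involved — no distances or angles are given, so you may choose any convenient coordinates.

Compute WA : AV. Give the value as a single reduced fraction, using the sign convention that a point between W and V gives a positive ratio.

WA:AV = -1/3

Assign W = (0, 0), U = (1, 0), V = (0, 1), Q = (-3, -2) — the answer is frame-independent, so this choice is without loss of generality.
1. A is the intersection of line WV and line UQ ⇒ A = (0, -1/2)
A = W + t·(V−W) with t = -1/2, so WA:AV = t:(1−t) = -1/2:3/2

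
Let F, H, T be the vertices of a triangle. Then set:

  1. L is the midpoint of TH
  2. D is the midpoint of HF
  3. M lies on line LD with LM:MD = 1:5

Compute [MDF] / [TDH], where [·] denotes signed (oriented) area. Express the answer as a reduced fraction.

[MDF]:[TDH] = -5/12

Choose coordinates F = (0, 0), H = (1, 0), T = (0, 1).
1. L is the midpoint of TH ⇒ L = (1/2, 1/2)
2. D is the midpoint of HF ⇒ D = (1/2, 0)
3. M lies on line LD with LM:MD = 1:5 ⇒ M = (1/2, 5/12)
2·[MDF] = -5/24, 2·[TDH] = 1/2
[MDF]:[TDH] = -5/24:1/2 = -5/12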